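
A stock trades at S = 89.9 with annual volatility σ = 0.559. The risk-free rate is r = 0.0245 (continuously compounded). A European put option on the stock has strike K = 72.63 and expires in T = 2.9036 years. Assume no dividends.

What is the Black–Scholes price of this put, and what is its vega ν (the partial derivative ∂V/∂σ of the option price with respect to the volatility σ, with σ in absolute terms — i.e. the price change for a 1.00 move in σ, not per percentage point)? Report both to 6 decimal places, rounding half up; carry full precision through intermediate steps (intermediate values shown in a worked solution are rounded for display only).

σ√T = 0.559·√2.9036 = 0.952533
d₁ = (ln(S/K) + (r+σ²/2)T) / (σ√T) = (ln(89.9/72.63) + (0.0245+0.559²/2)·2.9036) / 0.952533 = (0.213320 + 0.524798) / 0.952533 = 0.774900
d₂ = d₁ − σ√T = 0.774900 − 0.952533 = -0.177633
e^{−rT} = e^{−0.0245·2.9036} = 0.931333
N(−d₁) = 0.219199,  N(−d₂) = 0.570495
Put price V = K·e^{−rT}·N(−d₂) − S·N(−d₁) = 38.589811 − 19.706027 = 18.883784
φ(d₁) = (1/√(2π))·e^{−d₁²/2} = 0.295474
ν = S·φ(d₁)·√T = 45.263464

price = 18.883784
ν = 45.263464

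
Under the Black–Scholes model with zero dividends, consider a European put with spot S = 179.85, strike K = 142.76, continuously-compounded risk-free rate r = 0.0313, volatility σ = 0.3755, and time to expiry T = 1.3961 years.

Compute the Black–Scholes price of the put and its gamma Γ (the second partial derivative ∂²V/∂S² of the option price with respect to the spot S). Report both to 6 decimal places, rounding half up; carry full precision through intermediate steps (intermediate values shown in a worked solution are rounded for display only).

σ√T = 0.3755·√1.3961 = 0.443678
d₁ = (ln(S/K) + (r+σ²/2)T) / (σ√T) = (ln(179.85/142.76) + (0.0313+0.3755²/2)·1.3961) / 0.443678 = (0.230958 + 0.142123) / 0.443678 = 0.840883
d₂ = d₁ − σ√T = 0.840883 − 0.443678 = 0.397204
e^{−rT} = e^{−0.0313·1.3961} = 0.957243
N(−d₁) = 0.200207,  N(−d₂) = 0.345608
Put price V = K·e^{−rT}·N(−d₂) − S·N(−d₁) = 47.229465 − 36.007197 = 11.222268
φ(d₁) = (1/√(2π))·e^{−d₁²/2} = 0.280136
Γ = φ(d₁) / (S·σ·√T) = 0.003511

price = 11.222268
Γ = 0.003511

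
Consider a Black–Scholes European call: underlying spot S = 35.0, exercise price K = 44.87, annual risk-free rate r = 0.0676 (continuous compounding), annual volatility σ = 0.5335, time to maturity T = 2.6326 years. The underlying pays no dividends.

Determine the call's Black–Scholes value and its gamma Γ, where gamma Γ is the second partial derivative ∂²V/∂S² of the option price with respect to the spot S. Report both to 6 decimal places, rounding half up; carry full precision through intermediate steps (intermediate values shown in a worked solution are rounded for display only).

σ√T = 0.5335·√2.6326 = 0.865619
d₁ = (ln(S/K) + (r+σ²/2)T) / (σ√T) = (ln(35.0/44.87) + (0.0676+0.5335²/2)·2.6326) / 0.865619 = (-0.248421 + 0.552612) / 0.865619 = 0.351414
d₂ = d₁ − σ√T = 0.351414 − 0.865619 = -0.514205
e^{−rT} = e^{−0.0676·2.6326} = 0.836973
N(d₁) = 0.637361,  N(d₂) = 0.303554
Call price V = S·N(d₁) − K·e^{−rT}·N(d₂) = 22.307638 − 11.399971 = 10.907668
φ(d₁) = (1/√(2π))·e^{−d₁²/2} = 0.375054
Γ = φ(d₁) / (S·σ·√T) = 0.012379

price = 10.907668
Γ = 0.012379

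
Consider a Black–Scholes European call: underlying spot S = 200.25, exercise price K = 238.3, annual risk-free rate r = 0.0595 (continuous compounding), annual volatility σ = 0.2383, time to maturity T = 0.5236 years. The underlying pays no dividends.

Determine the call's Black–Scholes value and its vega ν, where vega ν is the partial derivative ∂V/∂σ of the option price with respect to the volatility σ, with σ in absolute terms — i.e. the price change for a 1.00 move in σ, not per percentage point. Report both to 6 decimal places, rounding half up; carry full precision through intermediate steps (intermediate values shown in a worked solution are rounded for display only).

price = 4.231285
ν = 43.897070

σ√T = 0.2383·√0.5236 = 0.172434
d₁ = (ln(S/K) + (r+σ²/2)T) / (σ√T) = (ln(200.25/238.3) + (0.0595+0.2383²/2)·0.5236) / 0.172434 = (-0.173964 + 0.046021) / 0.172434 = -0.741980
d₂ = d₁ − σ√T = -0.741980 − 0.172434 = -0.914414
e^{−rT} = e^{−0.0595·0.5236} = 0.969326
N(d₁) = 0.229050,  N(d₂) = 0.180250
Call price V = S·N(d₁) − K·e^{−rT}·N(d₂) = 45.867233 − 41.635948 = 4.231285
φ(d₁) = (1/√(2π))·e^{−d₁²/2} = 0.302945
ν = S·φ(d₁)·√T = 43.897070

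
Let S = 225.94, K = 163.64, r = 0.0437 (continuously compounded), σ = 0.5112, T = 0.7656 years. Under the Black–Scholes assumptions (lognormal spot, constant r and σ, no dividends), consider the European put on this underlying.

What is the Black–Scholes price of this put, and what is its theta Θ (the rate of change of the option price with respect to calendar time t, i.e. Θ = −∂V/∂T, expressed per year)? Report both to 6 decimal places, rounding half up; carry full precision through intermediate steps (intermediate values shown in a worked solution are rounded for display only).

σ√T = 0.5112·√0.7656 = 0.447293
d₁ = (ln(S/K) + (r+σ²/2)T) / (σ√T) = (ln(225.94/163.64) + (0.0437+0.5112²/2)·0.7656) / 0.447293 = (0.322601 + 0.133492) / 0.447293 = 1.019674
d₂ = d₁ − σ√T = 1.019674 − 0.447293 = 0.572381
e^{−rT} = e^{−0.0437·0.7656} = 0.967097
N(−d₁) = 0.153942,  N(−d₂) = 0.283532
Put price V = K·e^{−rT}·N(−d₂) − S·N(−d₁) = 44.870540 − 34.781560 = 10.088981
φ(d₁) = (1/√(2π))·e^{−d₁²/2} = 0.237211
Θ = −S·φ(d₁)·σ/(2√T) + r·K·e^{−rT}·N(−d₂) = −15.656242 + 1.960843 = -13.695399

price = 10.088981
Θ = -13.695399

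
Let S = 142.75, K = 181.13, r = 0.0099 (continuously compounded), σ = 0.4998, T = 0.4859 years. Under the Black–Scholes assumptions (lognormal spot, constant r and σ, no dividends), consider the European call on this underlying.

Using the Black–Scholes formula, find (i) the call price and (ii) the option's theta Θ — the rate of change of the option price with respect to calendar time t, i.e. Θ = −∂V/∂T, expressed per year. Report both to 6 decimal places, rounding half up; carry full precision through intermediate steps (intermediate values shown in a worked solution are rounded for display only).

price = 8.332538
Θ = -18.413804

σ√T = 0.4998·√0.4859 = 0.348393
d₁ = (ln(S/K) + (r+σ²/2)T) / (σ√T) = (ln(142.75/181.13) + (0.0099+0.4998²/2)·0.4859) / 0.348393 = (-0.238120 + 0.065499) / 0.348393 = -0.495477
d₂ = d₁ − σ√T = -0.495477 − 0.348393 = -0.843870
e^{−rT} = e^{−0.0099·0.4859} = 0.995201
N(d₁) = 0.310132,  N(d₂) = 0.199371
Call price V = S·N(d₁) − K·e^{−rT}·N(d₂) = 44.271304 − 35.938766 = 8.332538
φ(d₁) = (1/√(2π))·e^{−d₁²/2} = 0.352859
Θ = −S·φ(d₁)·σ/(2√T) − r·K·e^{−rT}·N(d₂) = −18.058010 − 0.355794 = -18.413804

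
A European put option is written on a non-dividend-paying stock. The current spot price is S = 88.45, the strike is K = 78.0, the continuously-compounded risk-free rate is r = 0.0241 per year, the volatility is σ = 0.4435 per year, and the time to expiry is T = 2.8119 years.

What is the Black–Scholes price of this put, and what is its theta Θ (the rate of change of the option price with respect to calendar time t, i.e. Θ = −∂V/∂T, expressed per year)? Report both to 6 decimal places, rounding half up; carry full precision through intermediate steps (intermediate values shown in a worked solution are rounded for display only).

price = 16.362104
Θ = -2.865058

σ√T = 0.4435·√2.8119 = 0.743693
d₁ = (ln(S/K) + (r+σ²/2)T) / (σ√T) = (ln(88.45/78.0) + (0.0241+0.4435²/2)·2.8119) / 0.743693 = (0.125729 + 0.344306) / 0.743693 = 0.632028
d₂ = d₁ − σ√T = 0.632028 − 0.743693 = -0.111665
e^{−rT} = e^{−0.0241·2.8119} = 0.934478
N(−d₁) = 0.263684,  N(−d₂) = 0.544455
Put price V = K·e^{−rT}·N(−d₂) − S·N(−d₁) = 39.684972 − 23.322868 = 16.362104
φ(d₁) = (1/√(2π))·e^{−d₁²/2} = 0.326715
Θ = −S·φ(d₁)·σ/(2√T) + r·K·e^{−rT}·N(−d₂) = −3.821466 + 0.956408 = -2.865058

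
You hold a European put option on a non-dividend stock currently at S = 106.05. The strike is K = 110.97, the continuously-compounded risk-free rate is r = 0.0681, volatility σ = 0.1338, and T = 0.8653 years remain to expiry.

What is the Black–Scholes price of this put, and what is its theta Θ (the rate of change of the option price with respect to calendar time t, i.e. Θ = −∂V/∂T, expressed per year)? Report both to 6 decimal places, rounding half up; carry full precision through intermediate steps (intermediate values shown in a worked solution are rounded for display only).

σ√T = 0.1338·√0.8653 = 0.124463
d₁ = (ln(S/K) + (r+σ²/2)T) / (σ√T) = (ln(106.05/110.97) + (0.0681+0.1338²/2)·0.8653) / 0.124463 = (-0.045349 + 0.066672) / 0.124463 = 0.171322
d₂ = d₁ − σ√T = 0.171322 − 0.124463 = 0.046859
e^{−rT} = e^{−0.0681·0.8653} = 0.942776
N(−d₁) = 0.431985,  N(−d₂) = 0.481313
Put price V = K·e^{−rT}·N(−d₂) − S·N(−d₁) = 50.354848 − 45.812041 = 4.542806
φ(d₁) = (1/√(2π))·e^{−d₁²/2} = 0.393130
Θ = −S·φ(d₁)·σ/(2√T) + r·K·e^{−rT}·N(−d₂) = −2.998403 + 3.429165 = 0.430762

price = 4.542806
Θ = 0.430762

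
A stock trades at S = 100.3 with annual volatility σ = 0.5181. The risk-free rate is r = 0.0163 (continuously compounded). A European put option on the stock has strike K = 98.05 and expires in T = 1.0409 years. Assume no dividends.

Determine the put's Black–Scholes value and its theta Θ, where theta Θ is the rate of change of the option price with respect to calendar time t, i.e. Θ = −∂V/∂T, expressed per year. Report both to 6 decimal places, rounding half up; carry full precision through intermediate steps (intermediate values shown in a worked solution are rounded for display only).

σ√T = 0.5181·√1.0409 = 0.528589
d₁ = (ln(S/K) + (r+σ²/2)T) / (σ√T) = (ln(100.3/98.05) + (0.0163+0.5181²/2)·1.0409) / 0.528589 = (0.022688 + 0.156670) / 0.528589 = 0.339315
d₂ = d₁ − σ√T = 0.339315 − 0.528589 = -0.189274
e^{−rT} = e^{−0.0163·1.0409} = 0.983176
N(−d₁) = 0.367186,  N(−d₂) = 0.575061
Put price V = K·e^{−rT}·N(−d₂) − S·N(−d₁) = 55.436150 − 36.828793 = 18.607357
φ(d₁) = (1/√(2π))·e^{−d₁²/2} = 0.376625
Θ = −S·φ(d₁)·σ/(2√T) + r·K·e^{−rT}·N(−d₂) = −9.591554 + 0.903609 = -8.687945

price = 18.607357
Θ = -8.687945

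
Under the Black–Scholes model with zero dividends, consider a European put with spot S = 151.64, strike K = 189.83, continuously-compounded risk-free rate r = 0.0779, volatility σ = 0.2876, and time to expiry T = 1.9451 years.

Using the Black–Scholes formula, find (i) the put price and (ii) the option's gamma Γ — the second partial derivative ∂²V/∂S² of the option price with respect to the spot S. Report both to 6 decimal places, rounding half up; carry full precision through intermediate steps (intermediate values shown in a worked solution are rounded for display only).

σ√T = 0.2876·√1.9451 = 0.401107
d₁ = (ln(S/K) + (r+σ²/2)T) / (σ√T) = (ln(151.64/189.83) + (0.0779+0.2876²/2)·1.9451) / 0.401107 = (-0.224620 + 0.231967) / 0.401107 = 0.018317
d₂ = d₁ − σ√T = 0.018317 − 0.401107 = -0.382790
e^{−rT} = e^{−0.0779·1.9451} = 0.859398
N(−d₁) = 0.492693,  N(−d₂) = 0.649062
Put price V = K·e^{−rT}·N(−d₂) − S·N(−d₁) = 105.887693 − 74.711988 = 31.175705
φ(d₁) = (1/√(2π))·e^{−d₁²/2} = 0.398875
Γ = φ(d₁) / (S·σ·√T) = 0.006558

price = 31.175705
Γ = 0.006558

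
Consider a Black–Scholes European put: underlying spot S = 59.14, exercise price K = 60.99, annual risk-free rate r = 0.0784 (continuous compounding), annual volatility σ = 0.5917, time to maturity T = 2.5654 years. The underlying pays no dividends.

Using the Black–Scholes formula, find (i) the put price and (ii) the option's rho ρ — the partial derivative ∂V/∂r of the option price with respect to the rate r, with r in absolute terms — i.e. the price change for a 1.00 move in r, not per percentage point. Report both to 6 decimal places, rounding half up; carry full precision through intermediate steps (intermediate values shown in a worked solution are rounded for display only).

price = 15.527935
ρ = -78.779974

σ√T = 0.5917·√2.5654 = 0.947718
d₁ = (ln(S/K) + (r+σ²/2)T) / (σ√T) = (ln(59.14/60.99) + (0.0784+0.5917²/2)·2.5654) / 0.947718 = (-0.030802 + 0.650212) / 0.947718 = 0.653580
d₂ = d₁ − σ√T = 0.653580 − 0.947718 = -0.294138
e^{−rT} = e^{−0.0784·2.5654} = 0.817808
N(−d₁) = 0.256691,  N(−d₂) = 0.615674
Put price V = K·e^{−rT}·N(−d₂) − S·N(−d₁) = 30.708651 − 15.180716 = 15.527935
ρ = −K·T·e^{−rT}·N(−d₂) = -78.779974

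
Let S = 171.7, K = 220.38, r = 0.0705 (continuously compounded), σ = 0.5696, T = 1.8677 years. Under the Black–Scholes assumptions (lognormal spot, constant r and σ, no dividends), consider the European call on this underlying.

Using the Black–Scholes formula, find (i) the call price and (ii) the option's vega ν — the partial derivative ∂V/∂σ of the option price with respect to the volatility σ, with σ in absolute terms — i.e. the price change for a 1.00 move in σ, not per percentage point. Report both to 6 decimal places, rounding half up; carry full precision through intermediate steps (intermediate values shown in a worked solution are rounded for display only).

price = 45.115279
ν = 91.004466

σ√T = 0.5696·√1.8677 = 0.778437
d₁ = (ln(S/K) + (r+σ²/2)T) / (σ√T) = (ln(171.7/220.38) + (0.0705+0.5696²/2)·1.8677) / 0.778437 = (-0.249605 + 0.434655) / 0.778437 = 0.237721
d₂ = d₁ − σ√T = 0.237721 − 0.778437 = -0.540717
e^{−rT} = e^{−0.0705·1.8677} = 0.876628
N(d₁) = 0.593951,  N(d₂) = 0.294351
Call price V = S·N(d₁) − K·e^{−rT}·N(d₂) = 101.981397 − 56.866118 = 45.115279
φ(d₁) = (1/√(2π))·e^{−d₁²/2} = 0.387828
ν = S·φ(d₁)·√T = 91.004466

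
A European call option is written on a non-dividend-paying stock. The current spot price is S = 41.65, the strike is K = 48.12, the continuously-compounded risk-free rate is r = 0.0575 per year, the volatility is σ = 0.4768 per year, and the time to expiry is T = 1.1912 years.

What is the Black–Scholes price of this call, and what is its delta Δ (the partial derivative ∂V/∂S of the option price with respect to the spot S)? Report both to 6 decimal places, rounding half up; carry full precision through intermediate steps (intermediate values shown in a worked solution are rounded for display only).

σ√T = 0.4768·√1.1912 = 0.520390
d₁ = (ln(S/K) + (r+σ²/2)T) / (σ√T) = (ln(41.65/48.12) + (0.0575+0.4768²/2)·1.1912) / 0.520390 = (-0.144397 + 0.203897) / 0.520390 = 0.114338
d₂ = d₁ − σ√T = 0.114338 − 0.520390 = -0.406052
e^{−rT} = e^{−0.0575·1.1912} = 0.933799
N(d₁) = 0.545515,  N(d₂) = 0.342352
Call price V = S·N(d₁) − K·e^{−rT}·N(d₂) = 22.720697 − 15.383396 = 7.337301
Δ = N(d₁) = 0.545515

price = 7.337301
Δ = 0.545515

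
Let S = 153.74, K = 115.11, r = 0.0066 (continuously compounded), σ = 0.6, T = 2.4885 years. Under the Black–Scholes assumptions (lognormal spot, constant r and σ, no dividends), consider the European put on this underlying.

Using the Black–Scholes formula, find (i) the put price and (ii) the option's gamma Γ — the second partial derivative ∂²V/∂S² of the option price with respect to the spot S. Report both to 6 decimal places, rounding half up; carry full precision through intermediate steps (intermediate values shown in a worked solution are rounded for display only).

price = 30.641433
Γ = 0.001997

σ√T = 0.6·√2.4885 = 0.946499
d₁ = (ln(S/K) + (r+σ²/2)T) / (σ√T) = (ln(153.74/115.11) + (0.0066+0.6²/2)·2.4885) / 0.946499 = (0.289375 + 0.464354) / 0.946499 = 0.796334
d₂ = d₁ − σ√T = 0.796334 − 0.946499 = -0.150165
e^{−rT} = e^{−0.0066·2.4885} = 0.983710
N(−d₁) = 0.212919,  N(−d₂) = 0.559683
Put price V = K·e^{−rT}·N(−d₂) − S·N(−d₁) = 63.375614 − 32.734181 = 30.641433
φ(d₁) = (1/√(2π))·e^{−d₁²/2} = 0.290541
Γ = φ(d₁) / (S·σ·√T) = 0.001997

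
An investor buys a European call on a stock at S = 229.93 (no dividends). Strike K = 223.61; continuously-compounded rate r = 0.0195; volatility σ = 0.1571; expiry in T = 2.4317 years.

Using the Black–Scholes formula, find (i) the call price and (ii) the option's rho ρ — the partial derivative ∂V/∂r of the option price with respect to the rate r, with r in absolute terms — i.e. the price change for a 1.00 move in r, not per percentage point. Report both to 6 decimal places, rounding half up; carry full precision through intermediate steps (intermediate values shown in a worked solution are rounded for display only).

σ√T = 0.1571·√2.4317 = 0.244980
d₁ = (ln(S/K) + (r+σ²/2)T) / (σ√T) = (ln(229.93/223.61) + (0.0195+0.1571²/2)·2.4317) / 0.244980 = (0.027871 + 0.077426) / 0.244980 = 0.429819
d₂ = d₁ − σ√T = 0.429819 − 0.244980 = 0.184839
e^{−rT} = e^{−0.0195·2.4317} = 0.953689
N(d₁) = 0.666336,  N(d₂) = 0.573322
Call price V = S·N(d₁) − K·e^{−rT}·N(d₂) = 153.210745 − 122.263453 = 30.947292
ρ = K·T·e^{−rT}·N(d₂) = 297.308039

price = 30.947292
ρ = 297.308039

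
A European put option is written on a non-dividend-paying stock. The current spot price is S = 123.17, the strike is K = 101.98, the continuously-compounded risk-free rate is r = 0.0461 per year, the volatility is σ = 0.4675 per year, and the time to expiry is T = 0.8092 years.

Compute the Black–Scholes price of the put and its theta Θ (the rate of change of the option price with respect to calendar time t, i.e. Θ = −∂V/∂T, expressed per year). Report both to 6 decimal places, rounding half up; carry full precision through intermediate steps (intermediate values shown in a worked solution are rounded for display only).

σ√T = 0.4675·√0.8092 = 0.420542
d₁ = (ln(S/K) + (r+σ²/2)T) / (σ√T) = (ln(123.17/101.98) + (0.0461+0.4675²/2)·0.8092) / 0.420542 = (0.188789 + 0.125732) / 0.420542 = 0.747894
d₂ = d₁ − σ√T = 0.747894 − 0.420542 = 0.327351
e^{−rT} = e^{−0.0461·0.8092} = 0.963383
N(−d₁) = 0.227262,  N(−d₂) = 0.371701
Put price V = K·e^{−rT}·N(−d₂) − S·N(−d₁) = 36.518072 − 27.991883 = 8.526189
φ(d₁) = (1/√(2π))·e^{−d₁²/2} = 0.301613
Θ = −S·φ(d₁)·σ/(2√T) + r·K·e^{−rT}·N(−d₂) = −9.653360 + 1.683483 = -7.969877

price = 8.526189
Θ = -7.969877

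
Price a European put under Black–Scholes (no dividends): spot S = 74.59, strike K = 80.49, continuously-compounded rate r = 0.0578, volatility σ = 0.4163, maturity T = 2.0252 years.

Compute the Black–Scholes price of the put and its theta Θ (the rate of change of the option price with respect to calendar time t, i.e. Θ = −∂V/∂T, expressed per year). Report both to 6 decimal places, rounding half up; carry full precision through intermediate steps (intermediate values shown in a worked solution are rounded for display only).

σ√T = 0.4163·√2.0252 = 0.592435
d₁ = (ln(S/K) + (r+σ²/2)T) / (σ√T) = (ln(74.59/80.49) + (0.0578+0.4163²/2)·2.0252) / 0.592435 = (-0.076127 + 0.292546) / 0.592435 = 0.365305
d₂ = d₁ − σ√T = 0.365305 − 0.592435 = -0.227129
e^{−rT} = e^{−0.0578·2.0252} = 0.889535
N(−d₁) = 0.357442,  N(−d₂) = 0.589838
Put price V = K·e^{−rT}·N(−d₂) − S·N(−d₁) = 42.231642 − 26.661585 = 15.570058
φ(d₁) = (1/√(2π))·e^{−d₁²/2} = 0.373192
Θ = −S·φ(d₁)·σ/(2√T) + r·K·e^{−rT}·N(−d₂) = −4.071508 + 2.440989 = -1.630519

price = 15.570058
Θ = -1.630519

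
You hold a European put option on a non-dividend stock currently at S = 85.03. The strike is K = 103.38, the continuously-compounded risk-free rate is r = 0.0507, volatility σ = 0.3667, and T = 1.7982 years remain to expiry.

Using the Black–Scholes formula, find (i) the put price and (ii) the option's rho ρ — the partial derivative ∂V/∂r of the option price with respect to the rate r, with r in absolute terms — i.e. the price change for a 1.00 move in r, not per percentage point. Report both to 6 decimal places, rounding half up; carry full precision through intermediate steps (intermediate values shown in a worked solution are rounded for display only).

price = 22.473895
ρ = -114.796494

σ√T = 0.3667·√1.7982 = 0.491734
d₁ = (ln(S/K) + (r+σ²/2)T) / (σ√T) = (ln(85.03/103.38) + (0.0507+0.3667²/2)·1.7982) / 0.491734 = (-0.195407 + 0.212070) / 0.491734 = 0.033885
d₂ = d₁ − σ√T = 0.033885 − 0.491734 = -0.457849
e^{−rT} = e^{−0.0507·1.7982} = 0.912864
N(−d₁) = 0.486484,  N(−d₂) = 0.676469
Put price V = K·e^{−rT}·N(−d₂) − S·N(−d₁) = 63.839670 − 41.365775 = 22.473895
ρ = −K·T·e^{−rT}·N(−d₂) = -114.796494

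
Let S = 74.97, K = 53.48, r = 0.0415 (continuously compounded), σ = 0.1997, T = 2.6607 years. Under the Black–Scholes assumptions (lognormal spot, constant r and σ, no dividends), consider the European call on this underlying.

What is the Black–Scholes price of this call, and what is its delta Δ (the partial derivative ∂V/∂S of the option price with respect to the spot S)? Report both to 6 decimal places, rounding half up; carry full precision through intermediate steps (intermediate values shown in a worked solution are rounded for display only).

price = 27.828349
Δ = 0.938073

σ√T = 0.1997·√2.6607 = 0.325744
d₁ = (ln(S/K) + (r+σ²/2)T) / (σ√T) = (ln(74.97/53.48) + (0.0415+0.1997²/2)·2.6607) / 0.325744 = (0.337780 + 0.163474) / 0.325744 = 1.538798
d₂ = d₁ − σ√T = 1.538798 − 0.325744 = 1.213054
e^{−rT} = e^{−0.0415·2.6607} = 0.895459
N(d₁) = 0.938073,  N(d₂) = 0.887446
Call price V = S·N(d₁) − K·e^{−rT}·N(d₂) = 70.327349 − 42.499000 = 27.828349
Δ = N(d₁) = 0.938073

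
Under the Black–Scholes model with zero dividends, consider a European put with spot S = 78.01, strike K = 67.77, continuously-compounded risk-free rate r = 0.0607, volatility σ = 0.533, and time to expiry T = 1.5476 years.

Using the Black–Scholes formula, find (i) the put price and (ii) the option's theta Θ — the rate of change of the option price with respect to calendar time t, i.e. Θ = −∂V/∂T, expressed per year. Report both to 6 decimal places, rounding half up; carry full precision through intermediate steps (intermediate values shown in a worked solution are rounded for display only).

price = 11.064117
Θ = -3.432207

σ√T = 0.533·√1.5476 = 0.663066
d₁ = (ln(S/K) + (r+σ²/2)T) / (σ√T) = (ln(78.01/67.77) + (0.0607+0.533²/2)·1.5476) / 0.663066 = (0.140717 + 0.313767) / 0.663066 = 0.685429
d₂ = d₁ − σ√T = 0.685429 − 0.663066 = 0.022364
e^{−rT} = e^{−0.0607·1.5476} = 0.910338
N(−d₁) = 0.246536,  N(−d₂) = 0.491079
Put price V = K·e^{−rT}·N(−d₂) − S·N(−d₁) = 30.296427 − 19.232310 = 11.064117
φ(d₁) = (1/√(2π))·e^{−d₁²/2} = 0.315422
Θ = −S·φ(d₁)·σ/(2√T) + r·K·e^{−rT}·N(−d₂) = −5.271200 + 1.838993 = -3.432207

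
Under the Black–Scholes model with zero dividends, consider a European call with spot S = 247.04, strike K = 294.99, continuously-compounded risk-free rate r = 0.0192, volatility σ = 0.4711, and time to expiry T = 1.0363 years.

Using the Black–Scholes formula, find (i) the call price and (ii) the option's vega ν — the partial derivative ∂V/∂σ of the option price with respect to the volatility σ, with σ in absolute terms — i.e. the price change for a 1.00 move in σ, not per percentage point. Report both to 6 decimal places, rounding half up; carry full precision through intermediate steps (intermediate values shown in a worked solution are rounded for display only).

price = 32.395613
ν = 99.934360

σ√T = 0.4711·√1.0363 = 0.479574
d₁ = (ln(S/K) + (r+σ²/2)T) / (σ√T) = (ln(247.04/294.99) + (0.0192+0.4711²/2)·1.0363) / 0.479574 = (-0.177391 + 0.134893) / 0.479574 = -0.088617
d₂ = d₁ − σ√T = -0.088617 − 0.479574 = -0.568191
e^{−rT} = e^{−0.0192·1.0363} = 0.980300
N(d₁) = 0.464693,  N(d₂) = 0.284953
Call price V = S·N(d₁) − K·e^{−rT}·N(d₂) = 114.797781 − 82.402168 = 32.395613
φ(d₁) = (1/√(2π))·e^{−d₁²/2} = 0.397379
ν = S·φ(d₁)·√T = 99.934360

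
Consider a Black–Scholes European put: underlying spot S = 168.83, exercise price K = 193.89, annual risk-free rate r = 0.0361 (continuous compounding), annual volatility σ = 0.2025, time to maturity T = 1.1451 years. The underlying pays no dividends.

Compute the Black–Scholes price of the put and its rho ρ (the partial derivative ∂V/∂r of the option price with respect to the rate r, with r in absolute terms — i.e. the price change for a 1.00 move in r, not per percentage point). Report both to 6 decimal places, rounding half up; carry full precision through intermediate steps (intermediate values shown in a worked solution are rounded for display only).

price = 25.416277
ρ = -151.462781

σ√T = 0.2025·√1.1451 = 0.216694
d₁ = (ln(S/K) + (r+σ²/2)T) / (σ√T) = (ln(168.83/193.89) + (0.0361+0.2025²/2)·1.1451) / 0.216694 = (-0.138399 + 0.064816) / 0.216694 = -0.339569
d₂ = d₁ − σ√T = -0.339569 − 0.216694 = -0.556263
e^{−rT} = e^{−0.0361·1.1451} = 0.959505
N(−d₁) = 0.632909,  N(−d₂) = 0.710984
Put price V = K·e^{−rT}·N(−d₂) − S·N(−d₁) = 132.270353 − 106.854076 = 25.416277
ρ = −K·T·e^{−rT}·N(−d₂) = -151.462781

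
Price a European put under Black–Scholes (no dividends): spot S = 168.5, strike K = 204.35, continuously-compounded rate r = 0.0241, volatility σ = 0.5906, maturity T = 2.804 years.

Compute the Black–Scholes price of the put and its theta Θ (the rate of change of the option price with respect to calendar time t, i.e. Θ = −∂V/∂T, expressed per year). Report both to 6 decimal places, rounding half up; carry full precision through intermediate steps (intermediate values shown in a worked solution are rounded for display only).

σ√T = 0.5906·√2.804 = 0.988968
d₁ = (ln(S/K) + (r+σ²/2)T) / (σ√T) = (ln(168.5/204.35) + (0.0241+0.5906²/2)·2.804) / 0.988968 = (-0.192898 + 0.556606) / 0.988968 = 0.367764
d₂ = d₁ − σ√T = 0.367764 − 0.988968 = -0.621204
e^{−rT} = e^{−0.0241·2.804} = 0.934656
N(−d₁) = 0.356525,  N(−d₂) = 0.732767
Put price V = K·e^{−rT}·N(−d₂) − S·N(−d₁) = 139.956381 − 60.074380 = 79.882001
φ(d₁) = (1/√(2π))·e^{−d₁²/2} = 0.372856
Θ = −S·φ(d₁)·σ/(2√T) + r·K·e^{−rT}·N(−d₂) = −11.079372 + 3.372949 = -7.706423

price = 79.882001
Θ = -7.706423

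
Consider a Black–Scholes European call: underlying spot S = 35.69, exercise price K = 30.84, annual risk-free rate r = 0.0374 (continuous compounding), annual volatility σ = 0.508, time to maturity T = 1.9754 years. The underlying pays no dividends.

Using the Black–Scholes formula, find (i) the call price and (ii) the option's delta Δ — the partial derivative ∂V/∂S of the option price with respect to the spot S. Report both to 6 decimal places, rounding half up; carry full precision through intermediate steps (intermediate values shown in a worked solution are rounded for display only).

σ√T = 0.508·√1.9754 = 0.713989
d₁ = (ln(S/K) + (r+σ²/2)T) / (σ√T) = (ln(35.69/30.84) + (0.0374+0.508²/2)·1.9754) / 0.713989 = (0.146058 + 0.328770) / 0.713989 = 0.665036
d₂ = d₁ − σ√T = 0.665036 − 0.713989 = -0.048953
e^{−rT} = e^{−0.0374·1.9754} = 0.928783
N(d₁) = 0.746986,  N(d₂) = 0.480478
Call price V = S·N(d₁) − K·e^{−rT}·N(d₂) = 26.659935 − 13.762666 = 12.897269
Δ = N(d₁) = 0.746986

price = 12.897269
Δ = 0.746986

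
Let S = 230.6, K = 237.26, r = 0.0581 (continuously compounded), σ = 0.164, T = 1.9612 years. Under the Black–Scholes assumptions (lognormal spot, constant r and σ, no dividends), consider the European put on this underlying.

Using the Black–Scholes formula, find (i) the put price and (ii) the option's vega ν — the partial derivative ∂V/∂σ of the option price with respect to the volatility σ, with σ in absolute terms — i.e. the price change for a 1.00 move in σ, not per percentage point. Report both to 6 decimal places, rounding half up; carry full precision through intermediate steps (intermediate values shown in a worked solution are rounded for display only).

price = 12.150278
ν = 114.427673

σ√T = 0.164·√1.9612 = 0.229670
d₁ = (ln(S/K) + (r+σ²/2)T) / (σ√T) = (ln(230.6/237.26) + (0.0581+0.164²/2)·1.9612) / 0.229670 = (-0.028472 + 0.140320) / 0.229670 = 0.486994
d₂ = d₁ − σ√T = 0.486994 − 0.229670 = 0.257323
e^{−rT} = e^{−0.0581·1.9612} = 0.892306
N(−d₁) = 0.313131,  N(−d₂) = 0.398465
Put price V = K·e^{−rT}·N(−d₂) − S·N(−d₁) = 84.358385 − 72.208107 = 12.150278
φ(d₁) = (1/√(2π))·e^{−d₁²/2} = 0.354332
ν = S·φ(d₁)·√T = 114.427673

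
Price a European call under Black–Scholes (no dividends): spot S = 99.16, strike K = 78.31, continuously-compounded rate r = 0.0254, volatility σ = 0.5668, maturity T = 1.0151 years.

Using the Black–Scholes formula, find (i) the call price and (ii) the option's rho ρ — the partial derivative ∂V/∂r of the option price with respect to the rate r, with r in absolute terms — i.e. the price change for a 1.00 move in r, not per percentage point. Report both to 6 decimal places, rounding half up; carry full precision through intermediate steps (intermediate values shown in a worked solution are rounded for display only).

σ√T = 0.5668·√1.0151 = 0.571063
d₁ = (ln(S/K) + (r+σ²/2)T) / (σ√T) = (ln(99.16/78.31) + (0.0254+0.5668²/2)·1.0151) / 0.571063 = (0.236059 + 0.188840) / 0.571063 = 0.744050
d₂ = d₁ − σ√T = 0.744050 − 0.571063 = 0.172987
e^{−rT} = e^{−0.0254·1.0151} = 0.974546
N(d₁) = 0.771577,  N(d₂) = 0.568669
Call price V = S·N(d₁) − K·e^{−rT}·N(d₂) = 76.509561 − 43.398942 = 33.110619
ρ = K·T·e^{−rT}·N(d₂) = 44.054266

price = 33.110619
ρ = 44.054266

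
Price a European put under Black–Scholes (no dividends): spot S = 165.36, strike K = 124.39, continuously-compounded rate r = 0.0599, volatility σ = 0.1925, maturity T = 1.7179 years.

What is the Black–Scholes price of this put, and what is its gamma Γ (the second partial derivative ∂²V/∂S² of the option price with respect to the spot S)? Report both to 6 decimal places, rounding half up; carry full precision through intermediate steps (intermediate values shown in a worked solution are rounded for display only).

price = 0.921596
Γ = 0.002401

σ√T = 0.1925·√1.7179 = 0.252307
d₁ = (ln(S/K) + (r+σ²/2)T) / (σ√T) = (ln(165.36/124.39) + (0.0599+0.1925²/2)·1.7179) / 0.252307 = (0.284703 + 0.134732) / 0.252307 = 1.662397
d₂ = d₁ − σ√T = 1.662397 − 0.252307 = 1.410090
e^{−rT} = e^{−0.0599·1.7179} = 0.902215
N(−d₁) = 0.048217,  N(−d₂) = 0.079257
Put price V = K·e^{−rT}·N(−d₂) − S·N(−d₁) = 8.894691 − 7.973094 = 0.921596
φ(d₁) = (1/√(2π))·e^{−d₁²/2} = 0.100187
Γ = φ(d₁) / (S·σ·√T) = 0.002401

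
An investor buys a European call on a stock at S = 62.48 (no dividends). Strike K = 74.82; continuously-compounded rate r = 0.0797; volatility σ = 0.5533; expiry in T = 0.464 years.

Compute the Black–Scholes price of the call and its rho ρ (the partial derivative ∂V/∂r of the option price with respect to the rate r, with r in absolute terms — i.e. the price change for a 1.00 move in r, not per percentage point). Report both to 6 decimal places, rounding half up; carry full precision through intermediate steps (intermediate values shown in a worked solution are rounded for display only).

price = 5.954560
ρ = 9.529344

σ√T = 0.5533·√0.464 = 0.376894
d₁ = (ln(S/K) + (r+σ²/2)T) / (σ√T) = (ln(62.48/74.82) + (0.0797+0.5533²/2)·0.464) / 0.376894 = (-0.180239 + 0.108005) / 0.376894 = -0.191654
d₂ = d₁ − σ√T = -0.191654 − 0.376894 = -0.568548
e^{−rT} = e^{−0.0797·0.464} = 0.963695
N(d₁) = 0.424007,  N(d₂) = 0.284831
Call price V = S·N(d₁) − K·e^{−rT}·N(d₂) = 26.491939 − 20.537379 = 5.954560
ρ = K·T·e^{−rT}·N(d₂) = 9.529344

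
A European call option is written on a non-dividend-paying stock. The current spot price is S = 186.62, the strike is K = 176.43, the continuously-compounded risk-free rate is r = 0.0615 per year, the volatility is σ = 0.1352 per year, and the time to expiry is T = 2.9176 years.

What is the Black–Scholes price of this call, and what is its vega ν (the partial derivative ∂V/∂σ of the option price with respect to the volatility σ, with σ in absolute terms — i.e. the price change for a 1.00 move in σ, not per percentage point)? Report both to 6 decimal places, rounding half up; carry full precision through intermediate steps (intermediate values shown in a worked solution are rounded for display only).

σ√T = 0.1352·√2.9176 = 0.230935
d₁ = (ln(S/K) + (r+σ²/2)T) / (σ√T) = (ln(186.62/176.43) + (0.0615+0.1352²/2)·2.9176) / 0.230935 = (0.056150 + 0.206098) / 0.230935 = 1.135593
d₂ = d₁ − σ√T = 1.135593 − 0.230935 = 0.904658
e^{−rT} = e^{−0.0615·2.9176} = 0.835744
N(d₁) = 0.871937,  N(d₂) = 0.817177
Call price V = S·N(d₁) − K·e^{−rT}·N(d₂) = 162.720808 − 120.493042 = 42.227766
φ(d₁) = (1/√(2π))·e^{−d₁²/2} = 0.209355
ν = S·φ(d₁)·√T = 66.735063

price = 42.227766
ν = 66.735063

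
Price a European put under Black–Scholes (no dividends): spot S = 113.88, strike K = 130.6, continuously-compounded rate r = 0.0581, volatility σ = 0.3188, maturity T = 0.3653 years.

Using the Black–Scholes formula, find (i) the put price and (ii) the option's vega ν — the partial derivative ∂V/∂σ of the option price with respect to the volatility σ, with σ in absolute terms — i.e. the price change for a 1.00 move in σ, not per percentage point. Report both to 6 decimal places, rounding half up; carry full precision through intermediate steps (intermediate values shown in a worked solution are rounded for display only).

price = 17.883986
ν = 24.177761

σ√T = 0.3188·√0.3653 = 0.192683
d₁ = (ln(S/K) + (r+σ²/2)T) / (σ√T) = (ln(113.88/130.6) + (0.0581+0.3188²/2)·0.3653) / 0.192683 = (-0.136994 + 0.039787) / 0.192683 = -0.504490
d₂ = d₁ − σ√T = -0.504490 − 0.192683 = -0.697173
e^{−rT} = e^{−0.0581·0.3653} = 0.979000
N(−d₁) = 0.693042,  N(−d₂) = 0.757153
Put price V = K·e^{−rT}·N(−d₂) − S·N(−d₁) = 96.807565 − 78.923579 = 17.883986
φ(d₁) = (1/√(2π))·e^{−d₁²/2} = 0.351272
ν = S·φ(d₁)·√T = 24.177761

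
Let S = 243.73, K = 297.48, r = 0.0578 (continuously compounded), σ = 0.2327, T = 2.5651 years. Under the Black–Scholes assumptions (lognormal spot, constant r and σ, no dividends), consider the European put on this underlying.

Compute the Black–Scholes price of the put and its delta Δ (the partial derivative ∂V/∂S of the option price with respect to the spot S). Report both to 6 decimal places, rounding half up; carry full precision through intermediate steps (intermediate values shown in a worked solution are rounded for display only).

price = 43.693838
Δ = -0.480284

σ√T = 0.2327·√2.5651 = 0.372691
d₁ = (ln(S/K) + (r+σ²/2)T) / (σ√T) = (ln(243.73/297.48) + (0.0578+0.2327²/2)·2.5651) / 0.372691 = (-0.199286 + 0.217712) / 0.372691 = 0.049440
d₂ = d₁ − σ√T = 0.049440 − 0.372691 = -0.323250
e^{−rT} = e^{−0.0578·2.5651} = 0.862205
N(−d₁) = 0.480284,  N(−d₂) = 0.626747
Put price V = K·e^{−rT}·N(−d₂) − S·N(−d₁) = 160.753489 − 117.059651 = 43.693838
Δ = −N(−d₁) = -0.480284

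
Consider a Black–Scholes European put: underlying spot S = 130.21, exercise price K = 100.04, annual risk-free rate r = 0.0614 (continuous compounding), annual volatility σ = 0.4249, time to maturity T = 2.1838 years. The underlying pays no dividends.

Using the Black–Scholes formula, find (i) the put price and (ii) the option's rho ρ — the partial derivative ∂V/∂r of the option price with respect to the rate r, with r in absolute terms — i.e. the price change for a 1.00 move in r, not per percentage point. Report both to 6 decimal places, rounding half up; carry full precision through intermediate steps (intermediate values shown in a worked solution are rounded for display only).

σ√T = 0.4249·√2.1838 = 0.627904
d₁ = (ln(S/K) + (r+σ²/2)T) / (σ√T) = (ln(130.21/100.04) + (0.0614+0.4249²/2)·2.1838) / 0.627904 = (0.263578 + 0.331217) / 0.627904 = 0.947271
d₂ = d₁ − σ√T = 0.947271 − 0.627904 = 0.319368
e^{−rT} = e^{−0.0614·2.1838} = 0.874515
N(−d₁) = 0.171750,  N(−d₂) = 0.374724
Put price V = K·e^{−rT}·N(−d₂) − S·N(−d₁) = 32.783293 − 22.363600 = 10.419693
ρ = −K·T·e^{−rT}·N(−d₂) = -71.592156

price = 10.419693
ρ = -71.592156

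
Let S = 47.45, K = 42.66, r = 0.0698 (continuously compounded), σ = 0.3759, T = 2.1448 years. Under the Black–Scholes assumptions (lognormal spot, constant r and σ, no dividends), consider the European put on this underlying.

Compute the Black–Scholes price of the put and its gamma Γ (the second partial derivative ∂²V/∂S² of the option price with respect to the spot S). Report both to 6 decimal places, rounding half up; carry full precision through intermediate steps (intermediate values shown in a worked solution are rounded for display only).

price = 4.707408
Γ = 0.011610

σ√T = 0.3759·√2.1448 = 0.550511
d₁ = (ln(S/K) + (r+σ²/2)T) / (σ√T) = (ln(47.45/42.66) + (0.0698+0.3759²/2)·2.1448) / 0.550511 = (0.106415 + 0.301238) / 0.550511 = 0.740499
d₂ = d₁ − σ√T = 0.740499 − 0.550511 = 0.189989
e^{−rT} = e^{−0.0698·2.1448} = 0.860960
N(−d₁) = 0.229498,  N(−d₂) = 0.424659
Put price V = K·e^{−rT}·N(−d₂) − S·N(−d₁) = 15.597112 − 10.889704 = 4.707408
φ(d₁) = (1/√(2π))·e^{−d₁²/2} = 0.303277
Γ = φ(d₁) / (S·σ·√T) = 0.011610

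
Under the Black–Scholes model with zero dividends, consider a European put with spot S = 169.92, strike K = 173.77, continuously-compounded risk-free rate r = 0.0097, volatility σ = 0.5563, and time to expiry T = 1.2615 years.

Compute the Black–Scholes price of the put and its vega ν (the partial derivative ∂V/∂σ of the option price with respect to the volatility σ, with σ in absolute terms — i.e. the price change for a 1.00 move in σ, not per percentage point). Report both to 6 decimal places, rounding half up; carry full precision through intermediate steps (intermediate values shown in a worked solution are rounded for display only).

σ√T = 0.5563·√1.2615 = 0.624817
d₁ = (ln(S/K) + (r+σ²/2)T) / (σ√T) = (ln(169.92/173.77) + (0.0097+0.5563²/2)·1.2615) / 0.624817 = (-0.022405 + 0.207435) / 0.624817 = 0.296134
d₂ = d₁ − σ√T = 0.296134 − 0.624817 = -0.328682
e^{−rT} = e^{−0.0097·1.2615} = 0.987838
N(−d₁) = 0.383564,  N(−d₂) = 0.628802
Put price V = K·e^{−rT}·N(−d₂) − S·N(−d₁) = 107.938044 − 65.175151 = 42.762893
φ(d₁) = (1/√(2π))·e^{−d₁²/2} = 0.381828
ν = S·φ(d₁)·√T = 72.871103

price = 42.762893
ν = 72.871103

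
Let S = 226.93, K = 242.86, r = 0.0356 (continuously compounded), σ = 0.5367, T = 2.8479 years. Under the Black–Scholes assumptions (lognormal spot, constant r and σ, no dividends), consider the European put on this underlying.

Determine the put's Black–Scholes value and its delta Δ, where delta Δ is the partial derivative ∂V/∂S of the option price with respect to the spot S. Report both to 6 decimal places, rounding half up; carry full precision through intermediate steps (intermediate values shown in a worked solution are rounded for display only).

price = 74.277797
Δ = -0.312105

σ√T = 0.5367·√2.8479 = 0.905720
d₁ = (ln(S/K) + (r+σ²/2)T) / (σ√T) = (ln(226.93/242.86) + (0.0356+0.5367²/2)·2.8479) / 0.905720 = (-0.067844 + 0.511550) / 0.905720 = 0.489893
d₂ = d₁ − σ√T = 0.489893 − 0.905720 = -0.415827
e^{−rT} = e^{−0.0356·2.8479} = 0.903585
N(−d₁) = 0.312105,  N(−d₂) = 0.661232
Put price V = K·e^{−rT}·N(−d₂) − S·N(−d₁) = 145.103726 − 70.825929 = 74.277797
Δ = −N(−d₁) = -0.312105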